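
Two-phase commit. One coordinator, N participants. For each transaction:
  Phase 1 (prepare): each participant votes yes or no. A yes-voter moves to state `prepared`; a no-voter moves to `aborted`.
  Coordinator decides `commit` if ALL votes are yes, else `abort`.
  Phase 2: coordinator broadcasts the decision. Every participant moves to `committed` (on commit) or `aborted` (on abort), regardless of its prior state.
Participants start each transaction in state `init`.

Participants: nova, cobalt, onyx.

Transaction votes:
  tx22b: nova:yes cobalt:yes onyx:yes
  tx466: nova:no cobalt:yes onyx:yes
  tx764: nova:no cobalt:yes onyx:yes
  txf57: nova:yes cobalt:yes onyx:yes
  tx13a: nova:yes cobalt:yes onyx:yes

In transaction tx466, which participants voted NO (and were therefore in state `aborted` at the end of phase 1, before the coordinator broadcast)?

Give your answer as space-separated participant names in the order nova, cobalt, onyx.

Txn tx466 phase 1: nova no -> aborted; cobalt yes -> prepared; onyx yes -> prepared

Answer: nova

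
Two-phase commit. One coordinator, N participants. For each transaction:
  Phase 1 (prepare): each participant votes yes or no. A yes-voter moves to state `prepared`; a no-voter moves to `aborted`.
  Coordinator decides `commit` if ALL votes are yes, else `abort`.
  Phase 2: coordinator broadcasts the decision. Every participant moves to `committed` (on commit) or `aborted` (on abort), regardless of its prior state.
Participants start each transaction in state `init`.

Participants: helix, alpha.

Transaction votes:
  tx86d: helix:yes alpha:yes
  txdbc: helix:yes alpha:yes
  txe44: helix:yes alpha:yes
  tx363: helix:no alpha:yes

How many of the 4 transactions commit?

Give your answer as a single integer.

Answer: 3

Derivation:
tx86d: all yes -> commit (commits=1)
txdbc: all yes -> commit (commits=2)
txe44: all yes -> commit (commits=3)
tx363: no from helix -> abort (commits=3)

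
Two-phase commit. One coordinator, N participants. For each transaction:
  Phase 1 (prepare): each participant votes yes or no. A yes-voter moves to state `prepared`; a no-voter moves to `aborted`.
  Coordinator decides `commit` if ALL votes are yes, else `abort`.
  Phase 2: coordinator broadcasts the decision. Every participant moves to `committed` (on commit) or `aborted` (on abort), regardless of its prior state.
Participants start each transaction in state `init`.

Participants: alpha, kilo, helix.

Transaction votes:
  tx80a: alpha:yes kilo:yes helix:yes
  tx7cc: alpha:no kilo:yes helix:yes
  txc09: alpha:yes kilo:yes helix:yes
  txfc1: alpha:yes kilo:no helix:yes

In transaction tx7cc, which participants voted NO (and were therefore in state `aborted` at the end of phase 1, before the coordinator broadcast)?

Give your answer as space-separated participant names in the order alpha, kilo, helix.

Txn tx7cc phase 1: alpha no -> aborted; kilo yes -> prepared; helix yes -> prepared

Answer: alpha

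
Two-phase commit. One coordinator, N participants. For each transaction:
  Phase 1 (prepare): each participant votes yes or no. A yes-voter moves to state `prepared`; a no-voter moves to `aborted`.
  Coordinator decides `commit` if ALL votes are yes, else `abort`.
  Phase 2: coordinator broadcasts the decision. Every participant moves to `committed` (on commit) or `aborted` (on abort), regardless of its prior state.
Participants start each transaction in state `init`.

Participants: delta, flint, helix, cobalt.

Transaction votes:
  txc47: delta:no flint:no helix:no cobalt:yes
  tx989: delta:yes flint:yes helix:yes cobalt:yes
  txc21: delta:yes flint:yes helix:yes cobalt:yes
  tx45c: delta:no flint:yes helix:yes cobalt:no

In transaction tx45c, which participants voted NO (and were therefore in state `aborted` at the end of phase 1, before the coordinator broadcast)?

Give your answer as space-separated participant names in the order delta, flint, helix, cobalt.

Answer: delta cobalt

Derivation:
Txn tx45c phase 1: delta no -> aborted; flint yes -> prepared; helix yes -> prepared; cobalt no -> aborted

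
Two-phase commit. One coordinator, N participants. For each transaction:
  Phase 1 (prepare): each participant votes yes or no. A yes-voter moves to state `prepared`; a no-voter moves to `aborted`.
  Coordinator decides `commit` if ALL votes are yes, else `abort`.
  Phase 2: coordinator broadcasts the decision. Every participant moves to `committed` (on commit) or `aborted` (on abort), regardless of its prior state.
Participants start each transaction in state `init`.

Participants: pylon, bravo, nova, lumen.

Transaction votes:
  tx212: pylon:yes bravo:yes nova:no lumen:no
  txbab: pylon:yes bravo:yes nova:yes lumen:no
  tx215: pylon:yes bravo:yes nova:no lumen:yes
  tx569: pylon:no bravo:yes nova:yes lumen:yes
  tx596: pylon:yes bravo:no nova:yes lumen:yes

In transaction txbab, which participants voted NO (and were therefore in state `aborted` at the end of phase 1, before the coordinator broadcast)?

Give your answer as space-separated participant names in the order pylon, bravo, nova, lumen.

Answer: lumen

Derivation:
Txn txbab phase 1: pylon yes -> prepared; bravo yes -> prepared; nova yes -> prepared; lumen no -> aborted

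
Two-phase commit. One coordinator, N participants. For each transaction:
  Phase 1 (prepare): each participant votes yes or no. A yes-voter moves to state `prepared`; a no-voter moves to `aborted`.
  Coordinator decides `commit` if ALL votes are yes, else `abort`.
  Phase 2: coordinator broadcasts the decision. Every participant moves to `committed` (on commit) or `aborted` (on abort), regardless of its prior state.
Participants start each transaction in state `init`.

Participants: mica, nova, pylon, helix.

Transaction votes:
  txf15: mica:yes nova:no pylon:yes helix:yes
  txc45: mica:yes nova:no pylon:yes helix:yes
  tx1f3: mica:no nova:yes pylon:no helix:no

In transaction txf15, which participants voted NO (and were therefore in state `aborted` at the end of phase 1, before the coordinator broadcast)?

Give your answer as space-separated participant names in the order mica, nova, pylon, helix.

Txn txf15 phase 1: mica yes -> prepared; nova no -> aborted; pylon yes -> prepared; helix yes -> prepared

Answer: nova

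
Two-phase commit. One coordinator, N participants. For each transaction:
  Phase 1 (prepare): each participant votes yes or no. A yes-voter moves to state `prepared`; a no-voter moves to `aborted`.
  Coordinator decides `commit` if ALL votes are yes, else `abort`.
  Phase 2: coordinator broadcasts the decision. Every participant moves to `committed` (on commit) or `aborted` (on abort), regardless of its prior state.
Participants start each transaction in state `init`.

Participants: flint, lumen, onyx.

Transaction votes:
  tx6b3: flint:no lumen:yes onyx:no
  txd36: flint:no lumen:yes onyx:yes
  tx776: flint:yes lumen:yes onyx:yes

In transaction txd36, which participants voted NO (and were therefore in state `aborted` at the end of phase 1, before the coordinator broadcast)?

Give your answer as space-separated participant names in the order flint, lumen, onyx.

Txn txd36 phase 1: flint no -> aborted; lumen yes -> prepared; onyx yes -> prepared

Answer: flint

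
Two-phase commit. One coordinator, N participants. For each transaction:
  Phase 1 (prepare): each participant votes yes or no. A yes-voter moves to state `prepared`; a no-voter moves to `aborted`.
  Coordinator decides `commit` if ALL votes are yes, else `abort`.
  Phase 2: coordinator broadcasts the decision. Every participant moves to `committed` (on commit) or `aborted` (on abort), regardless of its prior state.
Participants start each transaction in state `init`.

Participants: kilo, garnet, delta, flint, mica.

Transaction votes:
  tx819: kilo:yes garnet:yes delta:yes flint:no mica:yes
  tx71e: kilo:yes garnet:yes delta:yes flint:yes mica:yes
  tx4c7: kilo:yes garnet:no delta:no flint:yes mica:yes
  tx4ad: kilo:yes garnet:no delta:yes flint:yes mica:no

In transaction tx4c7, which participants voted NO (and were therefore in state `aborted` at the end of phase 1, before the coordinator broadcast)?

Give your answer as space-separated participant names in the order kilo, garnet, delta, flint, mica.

Answer: garnet delta

Derivation:
Txn tx4c7 phase 1: kilo yes -> prepared; garnet no -> aborted; delta no -> aborted; flint yes -> prepared; mica yes -> prepared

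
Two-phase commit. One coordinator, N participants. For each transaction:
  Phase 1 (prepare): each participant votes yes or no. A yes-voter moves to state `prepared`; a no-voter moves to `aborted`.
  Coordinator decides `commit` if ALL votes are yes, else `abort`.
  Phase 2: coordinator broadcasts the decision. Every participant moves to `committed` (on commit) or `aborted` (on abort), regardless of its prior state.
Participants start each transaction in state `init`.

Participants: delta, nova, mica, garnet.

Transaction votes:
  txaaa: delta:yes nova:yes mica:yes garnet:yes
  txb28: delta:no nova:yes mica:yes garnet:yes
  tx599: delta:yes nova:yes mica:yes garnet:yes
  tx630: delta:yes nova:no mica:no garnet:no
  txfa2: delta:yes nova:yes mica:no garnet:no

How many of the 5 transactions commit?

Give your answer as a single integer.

Answer: 2

Derivation:
txaaa: all yes -> commit (commits=1)
txb28: no from delta -> abort (commits=1)
tx599: all yes -> commit (commits=2)
tx630: no from nova, mica, garnet -> abort (commits=2)
txfa2: no from mica, garnet -> abort (commits=2)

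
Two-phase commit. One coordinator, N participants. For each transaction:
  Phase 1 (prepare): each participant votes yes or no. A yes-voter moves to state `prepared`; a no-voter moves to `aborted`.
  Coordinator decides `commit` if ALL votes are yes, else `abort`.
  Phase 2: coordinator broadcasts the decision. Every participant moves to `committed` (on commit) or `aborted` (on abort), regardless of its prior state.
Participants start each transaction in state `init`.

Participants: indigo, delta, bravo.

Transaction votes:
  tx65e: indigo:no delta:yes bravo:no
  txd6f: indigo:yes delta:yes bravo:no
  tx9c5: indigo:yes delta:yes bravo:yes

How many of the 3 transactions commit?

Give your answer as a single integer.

tx65e: no from indigo, bravo -> abort (commits=0)
txd6f: no from bravo -> abort (commits=0)
tx9c5: all yes -> commit (commits=1)

Answer: 1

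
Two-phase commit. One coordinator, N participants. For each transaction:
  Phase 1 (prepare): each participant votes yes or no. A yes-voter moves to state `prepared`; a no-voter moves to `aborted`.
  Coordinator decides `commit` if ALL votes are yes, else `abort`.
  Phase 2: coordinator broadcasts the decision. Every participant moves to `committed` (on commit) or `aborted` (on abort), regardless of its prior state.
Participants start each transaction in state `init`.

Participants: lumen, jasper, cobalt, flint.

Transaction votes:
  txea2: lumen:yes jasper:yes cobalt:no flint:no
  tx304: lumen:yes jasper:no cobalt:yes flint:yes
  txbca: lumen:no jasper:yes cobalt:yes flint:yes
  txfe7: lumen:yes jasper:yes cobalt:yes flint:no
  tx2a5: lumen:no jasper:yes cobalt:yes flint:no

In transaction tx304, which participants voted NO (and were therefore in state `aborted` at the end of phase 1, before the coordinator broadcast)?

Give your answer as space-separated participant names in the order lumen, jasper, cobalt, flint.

Txn tx304 phase 1: lumen yes -> prepared; jasper no -> aborted; cobalt yes -> prepared; flint yes -> prepared

Answer: jasper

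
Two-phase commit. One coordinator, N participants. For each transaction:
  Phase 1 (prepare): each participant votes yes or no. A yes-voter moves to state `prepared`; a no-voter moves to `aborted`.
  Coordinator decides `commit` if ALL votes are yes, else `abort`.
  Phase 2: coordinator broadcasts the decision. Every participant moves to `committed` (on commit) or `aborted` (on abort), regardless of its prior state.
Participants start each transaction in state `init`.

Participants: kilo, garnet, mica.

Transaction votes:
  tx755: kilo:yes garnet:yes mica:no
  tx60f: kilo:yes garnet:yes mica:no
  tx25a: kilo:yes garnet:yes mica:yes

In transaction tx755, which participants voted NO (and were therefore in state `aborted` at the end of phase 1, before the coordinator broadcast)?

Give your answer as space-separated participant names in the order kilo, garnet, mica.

Txn tx755 phase 1: kilo yes -> prepared; garnet yes -> prepared; mica no -> aborted

Answer: mica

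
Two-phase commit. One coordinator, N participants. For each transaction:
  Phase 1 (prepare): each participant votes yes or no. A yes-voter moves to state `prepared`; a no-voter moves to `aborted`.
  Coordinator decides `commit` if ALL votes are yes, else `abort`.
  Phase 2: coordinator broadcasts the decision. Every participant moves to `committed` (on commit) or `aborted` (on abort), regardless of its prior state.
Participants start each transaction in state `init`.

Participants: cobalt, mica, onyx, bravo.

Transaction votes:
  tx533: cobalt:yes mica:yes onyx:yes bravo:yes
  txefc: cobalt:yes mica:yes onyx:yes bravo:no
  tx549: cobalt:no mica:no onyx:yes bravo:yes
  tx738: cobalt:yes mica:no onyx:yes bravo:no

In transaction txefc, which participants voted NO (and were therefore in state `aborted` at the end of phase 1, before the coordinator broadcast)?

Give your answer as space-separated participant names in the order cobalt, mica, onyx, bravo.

Txn txefc phase 1: cobalt yes -> prepared; mica yes -> prepared; onyx yes -> prepared; bravo no -> aborted

Answer: bravo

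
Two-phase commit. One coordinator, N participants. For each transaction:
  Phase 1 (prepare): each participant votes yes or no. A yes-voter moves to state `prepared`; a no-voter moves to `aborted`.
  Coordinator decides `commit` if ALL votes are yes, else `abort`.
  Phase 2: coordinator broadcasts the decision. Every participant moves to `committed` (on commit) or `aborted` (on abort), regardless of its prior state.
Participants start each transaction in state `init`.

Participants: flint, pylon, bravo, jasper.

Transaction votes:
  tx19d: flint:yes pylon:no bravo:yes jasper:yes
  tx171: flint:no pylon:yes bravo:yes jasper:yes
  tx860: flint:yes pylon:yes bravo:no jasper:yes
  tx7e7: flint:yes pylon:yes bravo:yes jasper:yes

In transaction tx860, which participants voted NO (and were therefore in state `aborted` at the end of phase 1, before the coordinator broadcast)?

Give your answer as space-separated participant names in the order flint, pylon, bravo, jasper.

Answer: bravo

Derivation:
Txn tx860 phase 1: flint yes -> prepared; pylon yes -> prepared; bravo no -> aborted; jasper yes -> prepared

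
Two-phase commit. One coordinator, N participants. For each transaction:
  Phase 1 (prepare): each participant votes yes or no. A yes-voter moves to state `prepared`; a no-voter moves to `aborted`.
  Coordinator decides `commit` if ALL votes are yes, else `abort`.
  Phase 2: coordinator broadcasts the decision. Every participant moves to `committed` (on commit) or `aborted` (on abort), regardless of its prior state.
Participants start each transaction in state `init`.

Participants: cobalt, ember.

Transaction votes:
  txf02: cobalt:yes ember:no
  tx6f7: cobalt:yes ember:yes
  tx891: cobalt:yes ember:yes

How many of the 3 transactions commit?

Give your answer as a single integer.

txf02: no from ember -> abort (commits=0)
tx6f7: all yes -> commit (commits=1)
tx891: all yes -> commit (commits=2)

Answer: 2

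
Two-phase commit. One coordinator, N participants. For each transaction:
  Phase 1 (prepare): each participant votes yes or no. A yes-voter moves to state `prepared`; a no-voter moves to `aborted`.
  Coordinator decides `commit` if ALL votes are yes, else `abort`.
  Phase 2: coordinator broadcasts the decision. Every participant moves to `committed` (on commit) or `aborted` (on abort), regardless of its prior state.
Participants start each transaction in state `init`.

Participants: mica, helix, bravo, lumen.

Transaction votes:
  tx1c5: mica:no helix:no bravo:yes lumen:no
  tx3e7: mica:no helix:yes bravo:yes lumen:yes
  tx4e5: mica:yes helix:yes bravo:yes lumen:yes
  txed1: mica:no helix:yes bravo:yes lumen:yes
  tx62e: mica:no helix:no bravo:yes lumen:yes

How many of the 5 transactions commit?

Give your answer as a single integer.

Answer: 1

Derivation:
tx1c5: no from mica, helix, lumen -> abort (commits=0)
tx3e7: no from mica -> abort (commits=0)
tx4e5: all yes -> commit (commits=1)
txed1: no from mica -> abort (commits=1)
tx62e: no from mica, helix -> abort (commits=1)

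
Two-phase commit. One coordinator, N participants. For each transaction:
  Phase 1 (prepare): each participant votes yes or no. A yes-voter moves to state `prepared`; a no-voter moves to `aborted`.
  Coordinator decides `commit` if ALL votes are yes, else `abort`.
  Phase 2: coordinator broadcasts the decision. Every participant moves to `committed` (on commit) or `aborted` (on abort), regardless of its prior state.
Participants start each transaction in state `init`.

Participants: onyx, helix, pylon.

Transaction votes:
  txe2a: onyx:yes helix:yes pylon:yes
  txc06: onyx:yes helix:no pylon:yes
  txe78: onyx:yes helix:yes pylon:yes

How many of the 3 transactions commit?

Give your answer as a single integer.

Answer: 2

Derivation:
txe2a: all yes -> commit (commits=1)
txc06: no from helix -> abort (commits=1)
txe78: all yes -> commit (commits=2)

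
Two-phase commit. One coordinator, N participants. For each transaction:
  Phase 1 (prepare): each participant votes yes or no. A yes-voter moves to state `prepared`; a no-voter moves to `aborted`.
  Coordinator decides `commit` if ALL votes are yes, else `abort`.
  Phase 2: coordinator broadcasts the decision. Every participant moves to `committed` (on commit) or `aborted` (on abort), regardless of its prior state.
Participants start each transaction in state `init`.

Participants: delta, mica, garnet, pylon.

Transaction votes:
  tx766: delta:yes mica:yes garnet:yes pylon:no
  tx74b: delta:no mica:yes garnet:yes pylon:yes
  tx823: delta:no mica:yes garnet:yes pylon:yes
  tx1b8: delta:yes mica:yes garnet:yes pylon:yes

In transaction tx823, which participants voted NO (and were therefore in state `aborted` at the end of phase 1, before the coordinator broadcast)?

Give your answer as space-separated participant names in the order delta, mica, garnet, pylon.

Answer: delta

Derivation:
Txn tx823 phase 1: delta no -> aborted; mica yes -> prepared; garnet yes -> prepared; pylon yes -> prepared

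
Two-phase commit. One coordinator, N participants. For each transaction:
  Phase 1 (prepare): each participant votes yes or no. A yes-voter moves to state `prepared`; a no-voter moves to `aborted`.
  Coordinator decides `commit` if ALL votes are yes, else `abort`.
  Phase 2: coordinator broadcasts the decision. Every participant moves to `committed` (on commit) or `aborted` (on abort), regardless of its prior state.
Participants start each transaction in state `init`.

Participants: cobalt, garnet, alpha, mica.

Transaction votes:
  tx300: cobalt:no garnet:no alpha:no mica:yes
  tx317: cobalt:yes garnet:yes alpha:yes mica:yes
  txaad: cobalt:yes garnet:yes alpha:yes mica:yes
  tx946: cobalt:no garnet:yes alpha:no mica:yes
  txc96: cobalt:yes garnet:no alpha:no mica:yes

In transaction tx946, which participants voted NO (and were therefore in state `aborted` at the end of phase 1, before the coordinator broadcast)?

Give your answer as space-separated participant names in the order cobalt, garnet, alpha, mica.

Answer: cobalt alpha

Derivation:
Txn tx946 phase 1: cobalt no -> aborted; garnet yes -> prepared; alpha no -> aborted; mica yes -> prepared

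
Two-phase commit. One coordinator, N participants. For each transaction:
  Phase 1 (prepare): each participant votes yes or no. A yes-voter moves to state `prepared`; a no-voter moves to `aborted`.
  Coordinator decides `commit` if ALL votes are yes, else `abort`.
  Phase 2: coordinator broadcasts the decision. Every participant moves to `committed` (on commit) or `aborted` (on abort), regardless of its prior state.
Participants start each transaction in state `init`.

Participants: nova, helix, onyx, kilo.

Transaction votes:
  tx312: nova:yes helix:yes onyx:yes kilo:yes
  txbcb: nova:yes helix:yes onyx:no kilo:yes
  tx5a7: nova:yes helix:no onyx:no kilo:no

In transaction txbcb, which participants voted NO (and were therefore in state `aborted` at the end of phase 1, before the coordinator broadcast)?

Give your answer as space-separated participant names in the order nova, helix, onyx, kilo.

Answer: onyx

Derivation:
Txn txbcb phase 1: nova yes -> prepared; helix yes -> prepared; onyx no -> aborted; kilo yes -> prepared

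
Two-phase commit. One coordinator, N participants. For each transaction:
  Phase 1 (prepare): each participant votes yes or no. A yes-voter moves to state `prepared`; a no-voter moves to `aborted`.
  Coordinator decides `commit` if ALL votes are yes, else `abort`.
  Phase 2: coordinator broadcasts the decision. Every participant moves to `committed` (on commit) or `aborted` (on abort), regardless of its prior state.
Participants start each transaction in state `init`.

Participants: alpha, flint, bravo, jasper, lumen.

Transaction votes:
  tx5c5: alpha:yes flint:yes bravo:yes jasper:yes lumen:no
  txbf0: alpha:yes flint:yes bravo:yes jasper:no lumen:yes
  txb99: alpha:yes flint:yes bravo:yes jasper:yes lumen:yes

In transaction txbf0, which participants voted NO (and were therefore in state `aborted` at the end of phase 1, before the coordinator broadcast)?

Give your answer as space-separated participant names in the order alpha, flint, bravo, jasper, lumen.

Txn txbf0 phase 1: alpha yes -> prepared; flint yes -> prepared; bravo yes -> prepared; jasper no -> aborted; lumen yes -> prepared

Answer: jasper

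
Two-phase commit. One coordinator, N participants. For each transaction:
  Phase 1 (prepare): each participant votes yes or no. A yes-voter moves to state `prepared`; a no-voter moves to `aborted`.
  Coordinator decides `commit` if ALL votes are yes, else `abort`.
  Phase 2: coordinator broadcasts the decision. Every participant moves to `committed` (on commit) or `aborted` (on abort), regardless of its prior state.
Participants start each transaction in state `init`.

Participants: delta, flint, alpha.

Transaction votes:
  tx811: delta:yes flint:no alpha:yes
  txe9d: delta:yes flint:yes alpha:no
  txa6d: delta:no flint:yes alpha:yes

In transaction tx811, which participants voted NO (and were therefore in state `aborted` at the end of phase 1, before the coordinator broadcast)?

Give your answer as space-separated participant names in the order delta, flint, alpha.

Txn tx811 phase 1: delta yes -> prepared; flint no -> aborted; alpha yes -> prepared

Answer: flint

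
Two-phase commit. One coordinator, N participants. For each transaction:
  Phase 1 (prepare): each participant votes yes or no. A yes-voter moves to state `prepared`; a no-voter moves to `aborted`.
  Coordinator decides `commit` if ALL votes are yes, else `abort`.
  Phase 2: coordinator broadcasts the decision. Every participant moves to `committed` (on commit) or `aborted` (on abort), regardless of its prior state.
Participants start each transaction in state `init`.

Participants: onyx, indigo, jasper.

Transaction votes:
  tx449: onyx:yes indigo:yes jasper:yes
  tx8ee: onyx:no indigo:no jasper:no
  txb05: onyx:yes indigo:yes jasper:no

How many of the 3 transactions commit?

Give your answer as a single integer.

Answer: 1

Derivation:
tx449: all yes -> commit (commits=1)
tx8ee: no from onyx, indigo, jasper -> abort (commits=1)
txb05: no from jasper -> abort (commits=1)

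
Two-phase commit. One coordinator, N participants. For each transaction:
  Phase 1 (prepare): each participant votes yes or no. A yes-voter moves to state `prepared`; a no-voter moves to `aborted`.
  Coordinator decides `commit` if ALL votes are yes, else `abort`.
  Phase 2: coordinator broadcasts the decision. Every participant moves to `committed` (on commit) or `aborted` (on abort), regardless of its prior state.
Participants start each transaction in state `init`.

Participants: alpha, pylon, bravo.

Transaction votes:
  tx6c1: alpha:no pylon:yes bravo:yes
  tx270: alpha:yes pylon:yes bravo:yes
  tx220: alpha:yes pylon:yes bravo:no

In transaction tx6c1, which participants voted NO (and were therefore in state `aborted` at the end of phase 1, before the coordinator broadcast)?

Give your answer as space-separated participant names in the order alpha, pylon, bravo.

Txn tx6c1 phase 1: alpha no -> aborted; pylon yes -> prepared; bravo yes -> prepared

Answer: alpha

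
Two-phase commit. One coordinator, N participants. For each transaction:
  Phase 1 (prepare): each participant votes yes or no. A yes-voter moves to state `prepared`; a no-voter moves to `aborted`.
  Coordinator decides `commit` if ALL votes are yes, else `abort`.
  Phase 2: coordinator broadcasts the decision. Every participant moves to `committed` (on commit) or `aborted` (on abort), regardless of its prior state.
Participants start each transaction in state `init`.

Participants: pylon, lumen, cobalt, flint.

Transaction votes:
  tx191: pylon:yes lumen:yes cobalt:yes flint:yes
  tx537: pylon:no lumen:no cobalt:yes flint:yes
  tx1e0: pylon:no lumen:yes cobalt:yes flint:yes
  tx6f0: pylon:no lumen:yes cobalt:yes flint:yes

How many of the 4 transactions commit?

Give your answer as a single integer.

tx191: all yes -> commit (commits=1)
tx537: no from pylon, lumen -> abort (commits=1)
tx1e0: no from pylon -> abort (commits=1)
tx6f0: no from pylon -> abort (commits=1)

Answer: 1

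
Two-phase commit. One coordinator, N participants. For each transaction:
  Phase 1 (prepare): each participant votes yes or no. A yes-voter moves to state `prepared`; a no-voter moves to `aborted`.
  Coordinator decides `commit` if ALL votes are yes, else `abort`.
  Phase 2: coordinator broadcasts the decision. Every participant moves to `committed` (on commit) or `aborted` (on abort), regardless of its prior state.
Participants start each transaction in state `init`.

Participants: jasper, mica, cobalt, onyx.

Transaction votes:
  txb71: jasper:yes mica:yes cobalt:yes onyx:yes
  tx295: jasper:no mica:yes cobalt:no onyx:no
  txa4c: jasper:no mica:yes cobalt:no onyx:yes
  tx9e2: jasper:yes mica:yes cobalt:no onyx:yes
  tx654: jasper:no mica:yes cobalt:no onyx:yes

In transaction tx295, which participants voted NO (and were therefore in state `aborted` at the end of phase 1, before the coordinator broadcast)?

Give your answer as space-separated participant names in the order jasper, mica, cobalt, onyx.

Answer: jasper cobalt onyx

Derivation:
Txn tx295 phase 1: jasper no -> aborted; mica yes -> prepared; cobalt no -> aborted; onyx no -> aborted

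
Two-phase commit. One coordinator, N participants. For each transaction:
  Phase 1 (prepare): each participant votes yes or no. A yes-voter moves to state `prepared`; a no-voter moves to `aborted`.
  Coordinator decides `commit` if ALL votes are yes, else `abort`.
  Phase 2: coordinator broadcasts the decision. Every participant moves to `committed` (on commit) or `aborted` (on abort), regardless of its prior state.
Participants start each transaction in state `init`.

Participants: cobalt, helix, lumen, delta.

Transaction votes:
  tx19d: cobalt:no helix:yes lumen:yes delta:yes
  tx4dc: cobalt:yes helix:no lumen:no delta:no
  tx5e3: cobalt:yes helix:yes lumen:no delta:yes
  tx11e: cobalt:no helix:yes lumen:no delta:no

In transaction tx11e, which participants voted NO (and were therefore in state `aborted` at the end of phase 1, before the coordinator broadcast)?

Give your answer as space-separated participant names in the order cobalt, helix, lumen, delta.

Txn tx11e phase 1: cobalt no -> aborted; helix yes -> prepared; lumen no -> aborted; delta no -> aborted

Answer: cobalt lumen delta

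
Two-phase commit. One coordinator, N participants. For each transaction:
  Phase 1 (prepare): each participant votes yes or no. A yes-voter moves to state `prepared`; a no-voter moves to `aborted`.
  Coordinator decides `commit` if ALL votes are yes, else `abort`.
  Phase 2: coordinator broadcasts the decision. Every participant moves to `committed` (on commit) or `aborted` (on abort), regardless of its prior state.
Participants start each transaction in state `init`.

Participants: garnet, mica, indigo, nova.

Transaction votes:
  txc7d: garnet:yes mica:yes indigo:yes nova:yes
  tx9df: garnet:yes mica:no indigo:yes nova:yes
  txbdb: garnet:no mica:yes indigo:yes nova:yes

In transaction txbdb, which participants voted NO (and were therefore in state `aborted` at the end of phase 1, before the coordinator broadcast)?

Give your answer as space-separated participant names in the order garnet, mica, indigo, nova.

Answer: garnet

Derivation:
Txn txbdb phase 1: garnet no -> aborted; mica yes -> prepared; indigo yes -> prepared; nova yes -> prepared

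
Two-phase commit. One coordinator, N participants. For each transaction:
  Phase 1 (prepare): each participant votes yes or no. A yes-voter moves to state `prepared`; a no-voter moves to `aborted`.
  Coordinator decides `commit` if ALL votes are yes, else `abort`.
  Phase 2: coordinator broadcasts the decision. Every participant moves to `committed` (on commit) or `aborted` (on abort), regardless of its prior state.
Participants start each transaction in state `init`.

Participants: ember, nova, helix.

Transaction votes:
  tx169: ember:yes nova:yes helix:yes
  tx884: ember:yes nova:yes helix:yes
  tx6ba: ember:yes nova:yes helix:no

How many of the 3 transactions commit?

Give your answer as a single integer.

tx169: all yes -> commit (commits=1)
tx884: all yes -> commit (commits=2)
tx6ba: no from helix -> abort (commits=2)

Answer: 2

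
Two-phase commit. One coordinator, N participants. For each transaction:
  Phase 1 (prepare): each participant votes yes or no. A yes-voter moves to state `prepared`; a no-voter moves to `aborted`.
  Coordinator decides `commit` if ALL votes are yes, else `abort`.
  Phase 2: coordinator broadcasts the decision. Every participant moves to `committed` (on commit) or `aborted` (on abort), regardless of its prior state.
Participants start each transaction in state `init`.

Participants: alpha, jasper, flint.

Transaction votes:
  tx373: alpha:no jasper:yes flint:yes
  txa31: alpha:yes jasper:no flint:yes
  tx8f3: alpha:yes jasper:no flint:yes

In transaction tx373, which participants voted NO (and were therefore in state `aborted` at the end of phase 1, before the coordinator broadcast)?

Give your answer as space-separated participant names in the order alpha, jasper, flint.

Answer: alpha

Derivation:
Txn tx373 phase 1: alpha no -> aborted; jasper yes -> prepared; flint yes -> prepared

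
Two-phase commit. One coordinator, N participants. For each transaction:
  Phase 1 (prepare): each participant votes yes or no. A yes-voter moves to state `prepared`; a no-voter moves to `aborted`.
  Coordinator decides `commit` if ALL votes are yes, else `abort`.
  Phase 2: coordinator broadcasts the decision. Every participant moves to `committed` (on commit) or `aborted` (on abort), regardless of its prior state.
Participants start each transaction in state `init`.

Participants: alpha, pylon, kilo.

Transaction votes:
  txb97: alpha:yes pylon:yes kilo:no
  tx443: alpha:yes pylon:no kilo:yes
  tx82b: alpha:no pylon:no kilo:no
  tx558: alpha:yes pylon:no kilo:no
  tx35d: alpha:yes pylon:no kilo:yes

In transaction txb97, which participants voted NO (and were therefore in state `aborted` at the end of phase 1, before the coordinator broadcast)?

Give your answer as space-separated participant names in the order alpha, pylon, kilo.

Txn txb97 phase 1: alpha yes -> prepared; pylon yes -> prepared; kilo no -> aborted

Answer: kilo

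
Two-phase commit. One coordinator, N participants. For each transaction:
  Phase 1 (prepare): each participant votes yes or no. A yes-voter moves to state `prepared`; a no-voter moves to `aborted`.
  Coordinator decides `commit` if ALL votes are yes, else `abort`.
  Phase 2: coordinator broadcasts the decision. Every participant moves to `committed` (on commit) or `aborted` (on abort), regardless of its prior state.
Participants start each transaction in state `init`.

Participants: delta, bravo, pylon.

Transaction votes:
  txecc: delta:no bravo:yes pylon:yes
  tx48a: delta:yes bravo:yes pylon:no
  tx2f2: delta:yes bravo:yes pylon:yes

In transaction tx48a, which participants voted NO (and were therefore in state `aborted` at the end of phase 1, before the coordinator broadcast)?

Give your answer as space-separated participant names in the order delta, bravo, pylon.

Txn tx48a phase 1: delta yes -> prepared; bravo yes -> prepared; pylon no -> aborted

Answer: pylon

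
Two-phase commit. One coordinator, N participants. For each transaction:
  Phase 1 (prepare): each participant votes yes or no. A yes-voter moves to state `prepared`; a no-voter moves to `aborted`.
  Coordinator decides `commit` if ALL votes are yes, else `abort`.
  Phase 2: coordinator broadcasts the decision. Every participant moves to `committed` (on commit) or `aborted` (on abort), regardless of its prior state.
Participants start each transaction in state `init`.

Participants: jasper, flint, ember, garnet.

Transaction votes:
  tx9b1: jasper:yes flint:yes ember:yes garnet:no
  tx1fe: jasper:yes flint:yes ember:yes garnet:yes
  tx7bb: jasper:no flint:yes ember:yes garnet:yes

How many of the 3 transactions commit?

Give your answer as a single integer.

Answer: 1

Derivation:
tx9b1: no from garnet -> abort (commits=0)
tx1fe: all yes -> commit (commits=1)
tx7bb: no from jasper -> abort (commits=1)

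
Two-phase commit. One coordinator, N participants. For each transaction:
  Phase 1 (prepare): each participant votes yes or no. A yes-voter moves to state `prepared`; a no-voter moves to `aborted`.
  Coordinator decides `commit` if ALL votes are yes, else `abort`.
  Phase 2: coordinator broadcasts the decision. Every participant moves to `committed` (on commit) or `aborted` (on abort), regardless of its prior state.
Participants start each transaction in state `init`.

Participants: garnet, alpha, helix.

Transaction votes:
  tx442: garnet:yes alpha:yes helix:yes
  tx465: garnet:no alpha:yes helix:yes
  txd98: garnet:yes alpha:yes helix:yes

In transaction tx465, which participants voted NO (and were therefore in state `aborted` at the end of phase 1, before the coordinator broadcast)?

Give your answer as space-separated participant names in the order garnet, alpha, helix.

Answer: garnet

Derivation:
Txn tx465 phase 1: garnet no -> aborted; alpha yes -> prepared; helix yes -> prepared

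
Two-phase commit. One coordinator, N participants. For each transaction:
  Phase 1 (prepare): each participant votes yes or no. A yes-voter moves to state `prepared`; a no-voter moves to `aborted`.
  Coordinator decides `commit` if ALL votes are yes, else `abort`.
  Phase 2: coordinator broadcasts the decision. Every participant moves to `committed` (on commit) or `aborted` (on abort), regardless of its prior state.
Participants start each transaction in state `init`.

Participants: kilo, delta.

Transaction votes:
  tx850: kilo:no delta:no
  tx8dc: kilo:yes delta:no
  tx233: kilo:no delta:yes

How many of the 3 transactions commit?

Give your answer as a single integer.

Answer: 0

Derivation:
tx850: no from kilo, delta -> abort (commits=0)
tx8dc: no from delta -> abort (commits=0)
tx233: no from kilo -> abort (commits=0)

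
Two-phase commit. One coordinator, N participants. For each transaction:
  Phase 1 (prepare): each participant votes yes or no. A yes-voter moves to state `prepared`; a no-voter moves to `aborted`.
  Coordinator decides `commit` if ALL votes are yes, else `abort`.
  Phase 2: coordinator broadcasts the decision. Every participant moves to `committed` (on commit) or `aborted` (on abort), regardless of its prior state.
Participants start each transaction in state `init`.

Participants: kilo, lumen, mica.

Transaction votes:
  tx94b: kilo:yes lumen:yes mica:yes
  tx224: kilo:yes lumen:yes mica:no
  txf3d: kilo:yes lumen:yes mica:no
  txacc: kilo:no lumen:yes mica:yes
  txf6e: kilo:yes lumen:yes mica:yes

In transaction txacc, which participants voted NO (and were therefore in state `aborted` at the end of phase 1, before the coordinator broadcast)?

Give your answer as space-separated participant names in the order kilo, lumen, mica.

Answer: kilo

Derivation:
Txn txacc phase 1: kilo no -> aborted; lumen yes -> prepared; mica yes -> prepared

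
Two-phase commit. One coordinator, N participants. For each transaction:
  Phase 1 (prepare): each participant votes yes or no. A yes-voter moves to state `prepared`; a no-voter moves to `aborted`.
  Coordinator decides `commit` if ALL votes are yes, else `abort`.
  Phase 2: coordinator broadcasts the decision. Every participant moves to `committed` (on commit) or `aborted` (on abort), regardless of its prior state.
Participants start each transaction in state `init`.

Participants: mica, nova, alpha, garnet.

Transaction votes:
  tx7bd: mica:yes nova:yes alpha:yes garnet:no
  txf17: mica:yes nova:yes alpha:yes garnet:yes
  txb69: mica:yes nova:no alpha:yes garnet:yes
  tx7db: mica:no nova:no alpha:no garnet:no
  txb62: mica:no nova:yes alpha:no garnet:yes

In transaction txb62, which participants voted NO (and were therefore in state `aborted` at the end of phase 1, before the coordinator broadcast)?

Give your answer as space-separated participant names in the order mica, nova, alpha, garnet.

Answer: mica alpha

Derivation:
Txn txb62 phase 1: mica no -> aborted; nova yes -> prepared; alpha no -> aborted; garnet yes -> prepared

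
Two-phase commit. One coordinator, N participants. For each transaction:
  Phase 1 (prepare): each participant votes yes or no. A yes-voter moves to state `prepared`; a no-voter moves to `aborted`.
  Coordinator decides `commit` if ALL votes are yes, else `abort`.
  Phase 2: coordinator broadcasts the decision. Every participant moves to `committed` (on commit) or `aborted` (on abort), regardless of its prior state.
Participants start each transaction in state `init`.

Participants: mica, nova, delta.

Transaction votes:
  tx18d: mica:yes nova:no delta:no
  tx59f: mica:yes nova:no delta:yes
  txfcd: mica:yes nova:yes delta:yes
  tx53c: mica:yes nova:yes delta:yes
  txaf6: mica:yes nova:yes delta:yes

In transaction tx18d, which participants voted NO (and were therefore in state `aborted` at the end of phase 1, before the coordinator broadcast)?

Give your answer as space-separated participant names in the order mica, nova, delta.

Txn tx18d phase 1: mica yes -> prepared; nova no -> aborted; delta no -> aborted

Answer: nova delta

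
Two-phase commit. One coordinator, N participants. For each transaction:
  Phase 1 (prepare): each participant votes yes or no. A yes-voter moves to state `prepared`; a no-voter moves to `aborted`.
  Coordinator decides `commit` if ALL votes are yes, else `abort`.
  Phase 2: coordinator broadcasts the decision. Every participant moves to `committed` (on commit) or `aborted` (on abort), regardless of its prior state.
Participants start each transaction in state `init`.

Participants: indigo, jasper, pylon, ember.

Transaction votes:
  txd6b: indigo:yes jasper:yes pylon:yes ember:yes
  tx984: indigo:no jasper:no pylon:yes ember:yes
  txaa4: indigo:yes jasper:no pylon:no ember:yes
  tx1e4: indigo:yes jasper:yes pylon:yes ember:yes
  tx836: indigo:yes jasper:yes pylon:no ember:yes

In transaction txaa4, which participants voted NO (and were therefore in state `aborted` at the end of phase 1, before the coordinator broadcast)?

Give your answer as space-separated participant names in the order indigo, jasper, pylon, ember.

Answer: jasper pylon

Derivation:
Txn txaa4 phase 1: indigo yes -> prepared; jasper no -> aborted; pylon no -> aborted; ember yes -> prepared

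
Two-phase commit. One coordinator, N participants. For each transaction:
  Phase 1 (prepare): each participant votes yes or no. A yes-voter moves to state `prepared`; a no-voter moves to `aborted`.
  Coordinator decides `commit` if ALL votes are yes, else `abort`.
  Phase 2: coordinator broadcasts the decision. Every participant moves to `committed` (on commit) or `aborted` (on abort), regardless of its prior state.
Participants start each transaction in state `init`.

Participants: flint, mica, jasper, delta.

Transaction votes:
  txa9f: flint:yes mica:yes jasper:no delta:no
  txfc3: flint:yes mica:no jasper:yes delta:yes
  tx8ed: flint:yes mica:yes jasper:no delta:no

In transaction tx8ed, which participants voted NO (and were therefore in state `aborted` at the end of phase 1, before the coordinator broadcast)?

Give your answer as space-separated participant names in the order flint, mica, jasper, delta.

Txn tx8ed phase 1: flint yes -> prepared; mica yes -> prepared; jasper no -> aborted; delta no -> aborted

Answer: jasper delta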